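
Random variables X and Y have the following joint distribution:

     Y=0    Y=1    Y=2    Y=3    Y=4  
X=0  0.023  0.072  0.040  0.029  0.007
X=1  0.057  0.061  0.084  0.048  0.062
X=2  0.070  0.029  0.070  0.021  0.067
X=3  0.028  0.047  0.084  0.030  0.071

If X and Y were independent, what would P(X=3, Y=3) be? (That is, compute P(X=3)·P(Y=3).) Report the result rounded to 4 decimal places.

P(X=3) = 0.028 + 0.047 + 0.084 + 0.030 + 0.071 = 0.260.
P(Y=3) = 0.029 + 0.048 + 0.021 + 0.030 = 0.128.
Product: 0.260 × 0.128 = 0.0333.

0.0333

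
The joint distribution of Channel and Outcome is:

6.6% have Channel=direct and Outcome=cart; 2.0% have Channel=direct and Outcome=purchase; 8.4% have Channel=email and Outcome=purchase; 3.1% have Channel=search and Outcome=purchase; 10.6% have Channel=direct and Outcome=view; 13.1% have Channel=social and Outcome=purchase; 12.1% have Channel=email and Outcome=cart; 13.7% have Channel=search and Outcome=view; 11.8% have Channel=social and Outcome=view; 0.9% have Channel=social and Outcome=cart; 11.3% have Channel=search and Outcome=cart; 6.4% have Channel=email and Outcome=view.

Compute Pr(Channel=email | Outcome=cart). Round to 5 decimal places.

P(Outcome=cart) = 0.121 + 0.113 + 0.009 + 0.066 = 0.309.
P(Channel=email | Outcome=cart) = 0.121/0.309 = 0.39159.

0.39159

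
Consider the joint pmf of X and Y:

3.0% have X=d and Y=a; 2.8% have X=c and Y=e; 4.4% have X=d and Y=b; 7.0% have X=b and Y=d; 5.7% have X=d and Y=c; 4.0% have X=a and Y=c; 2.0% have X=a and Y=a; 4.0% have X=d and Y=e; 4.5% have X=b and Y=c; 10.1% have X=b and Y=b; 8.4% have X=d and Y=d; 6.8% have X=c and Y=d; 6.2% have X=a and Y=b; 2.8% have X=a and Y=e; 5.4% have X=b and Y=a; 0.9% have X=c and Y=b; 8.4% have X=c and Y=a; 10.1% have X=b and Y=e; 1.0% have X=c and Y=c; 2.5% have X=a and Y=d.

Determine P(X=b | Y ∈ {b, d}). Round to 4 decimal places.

P(Y=b) = 0.062 + 0.101 + 0.009 + 0.044 = 0.216.
P(Y=d) = 0.025 + 0.070 + 0.068 + 0.084 = 0.247.
P(Y ∈ {b, d}) = 0.216 + 0.247 = 0.463; P(X=b, Y ∈ {b, d}) = 0.101 + 0.070 = 0.171.
P(X=b | Y ∈ {b, d}) = 0.171/0.463 = 0.3693.

0.3693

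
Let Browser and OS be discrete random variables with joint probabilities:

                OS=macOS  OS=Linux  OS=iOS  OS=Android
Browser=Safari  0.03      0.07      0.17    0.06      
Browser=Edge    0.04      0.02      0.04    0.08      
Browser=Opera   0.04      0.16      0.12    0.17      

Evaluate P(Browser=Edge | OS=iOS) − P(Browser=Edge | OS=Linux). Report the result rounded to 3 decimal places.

P(OS=iOS) = 0.17 + 0.04 + 0.12 = 0.33; P(Browser=Edge | OS=iOS) = 0.04/0.33 = 0.1212.
P(OS=Linux) = 0.07 + 0.02 + 0.16 = 0.25; P(Browser=Edge | OS=Linux) = 0.02/0.25 = 0.0800.
Difference = 0.041.

0.041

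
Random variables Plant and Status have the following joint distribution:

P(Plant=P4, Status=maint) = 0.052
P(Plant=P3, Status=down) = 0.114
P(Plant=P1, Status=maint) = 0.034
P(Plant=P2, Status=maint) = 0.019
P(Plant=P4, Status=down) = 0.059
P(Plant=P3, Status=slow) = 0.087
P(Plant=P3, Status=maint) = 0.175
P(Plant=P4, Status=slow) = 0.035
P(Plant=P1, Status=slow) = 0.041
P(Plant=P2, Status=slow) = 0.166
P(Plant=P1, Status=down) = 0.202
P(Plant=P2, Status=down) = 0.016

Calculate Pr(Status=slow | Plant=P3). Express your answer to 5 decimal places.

P(Plant=P3) = 0.087 + 0.114 + 0.175 = 0.376.
P(Status=slow | Plant=P3) = 0.087/0.376 = 0.23138.

0.23138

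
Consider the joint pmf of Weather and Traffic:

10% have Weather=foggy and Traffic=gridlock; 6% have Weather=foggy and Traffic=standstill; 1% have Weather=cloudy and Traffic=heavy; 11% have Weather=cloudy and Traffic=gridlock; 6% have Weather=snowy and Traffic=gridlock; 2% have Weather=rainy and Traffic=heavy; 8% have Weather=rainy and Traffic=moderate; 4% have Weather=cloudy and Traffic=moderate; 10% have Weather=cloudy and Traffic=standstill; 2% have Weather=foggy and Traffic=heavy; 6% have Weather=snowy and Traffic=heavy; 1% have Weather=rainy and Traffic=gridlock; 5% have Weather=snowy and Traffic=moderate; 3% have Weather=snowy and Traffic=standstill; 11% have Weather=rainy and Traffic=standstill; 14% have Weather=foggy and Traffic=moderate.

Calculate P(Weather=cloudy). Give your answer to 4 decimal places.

0.2600

P(Weather=cloudy) = 0.04 + 0.01 + 0.11 + 0.10 = 0.26.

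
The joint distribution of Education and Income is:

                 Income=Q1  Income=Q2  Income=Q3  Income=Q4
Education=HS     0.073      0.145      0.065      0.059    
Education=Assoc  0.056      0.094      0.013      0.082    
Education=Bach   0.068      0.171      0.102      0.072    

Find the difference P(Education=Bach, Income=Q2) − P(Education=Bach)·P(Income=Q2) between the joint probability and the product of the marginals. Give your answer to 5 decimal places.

P(Education=Bach) = 0.068 + 0.171 + 0.102 + 0.072 = 0.413.
P(Income=Q2) = 0.145 + 0.094 + 0.171 = 0.410.
P(Education=Bach, Income=Q2) − P(Education=Bach)P(Income=Q2) = 0.171 − 0.413×0.410 = 0.00167.

0.00167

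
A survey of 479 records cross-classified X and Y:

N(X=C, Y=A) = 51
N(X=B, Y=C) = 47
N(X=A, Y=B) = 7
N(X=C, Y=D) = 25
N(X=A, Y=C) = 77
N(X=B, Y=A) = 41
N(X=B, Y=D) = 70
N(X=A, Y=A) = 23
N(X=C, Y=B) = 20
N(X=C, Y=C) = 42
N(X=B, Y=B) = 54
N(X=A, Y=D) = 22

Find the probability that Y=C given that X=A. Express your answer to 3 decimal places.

0.597

Total with X=A: 23 + 7 + 77 + 22 = 129.
P(Y=C | X=A) = 77/129 = 0.597.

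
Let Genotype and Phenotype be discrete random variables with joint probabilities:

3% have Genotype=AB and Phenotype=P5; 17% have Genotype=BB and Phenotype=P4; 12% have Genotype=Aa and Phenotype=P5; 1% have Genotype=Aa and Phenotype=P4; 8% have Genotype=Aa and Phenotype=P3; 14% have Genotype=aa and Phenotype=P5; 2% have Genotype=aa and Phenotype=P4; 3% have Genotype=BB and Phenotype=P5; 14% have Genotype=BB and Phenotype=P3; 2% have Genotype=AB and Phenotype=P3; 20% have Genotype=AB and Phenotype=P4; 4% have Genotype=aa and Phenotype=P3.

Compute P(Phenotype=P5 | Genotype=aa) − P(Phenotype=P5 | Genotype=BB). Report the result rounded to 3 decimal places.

0.612

P(Genotype=aa) = 0.04 + 0.02 + 0.14 = 0.20; P(Phenotype=P5 | Genotype=aa) = 0.14/0.20 = 0.7000.
P(Genotype=BB) = 0.14 + 0.17 + 0.03 = 0.34; P(Phenotype=P5 | Genotype=BB) = 0.03/0.34 = 0.0882.
Difference = 0.612.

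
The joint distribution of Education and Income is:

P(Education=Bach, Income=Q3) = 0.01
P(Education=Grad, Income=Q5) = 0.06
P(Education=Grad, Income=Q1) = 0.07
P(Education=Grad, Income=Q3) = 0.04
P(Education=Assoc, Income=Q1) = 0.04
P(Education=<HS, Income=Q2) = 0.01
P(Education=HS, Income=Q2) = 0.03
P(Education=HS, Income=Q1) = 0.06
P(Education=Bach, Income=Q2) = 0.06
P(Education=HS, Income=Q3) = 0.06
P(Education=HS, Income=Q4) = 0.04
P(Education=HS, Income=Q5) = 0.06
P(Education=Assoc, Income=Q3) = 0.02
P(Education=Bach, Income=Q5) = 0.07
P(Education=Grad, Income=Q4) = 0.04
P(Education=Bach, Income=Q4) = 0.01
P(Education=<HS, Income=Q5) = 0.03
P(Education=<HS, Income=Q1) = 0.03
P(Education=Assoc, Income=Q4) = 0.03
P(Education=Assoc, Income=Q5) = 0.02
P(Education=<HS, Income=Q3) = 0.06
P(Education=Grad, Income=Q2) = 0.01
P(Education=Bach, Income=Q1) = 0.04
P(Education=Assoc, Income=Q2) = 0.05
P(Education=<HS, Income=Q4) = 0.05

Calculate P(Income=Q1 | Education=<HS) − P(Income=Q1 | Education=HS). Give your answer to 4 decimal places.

-0.0733

P(Education=<HS) = 0.03 + 0.01 + 0.06 + 0.05 + 0.03 = 0.18; P(Income=Q1 | Education=<HS) = 0.03/0.18 = 0.16667.
P(Education=HS) = 0.06 + 0.03 + 0.06 + 0.04 + 0.06 = 0.25; P(Income=Q1 | Education=HS) = 0.06/0.25 = 0.24000.
Difference = -0.0733.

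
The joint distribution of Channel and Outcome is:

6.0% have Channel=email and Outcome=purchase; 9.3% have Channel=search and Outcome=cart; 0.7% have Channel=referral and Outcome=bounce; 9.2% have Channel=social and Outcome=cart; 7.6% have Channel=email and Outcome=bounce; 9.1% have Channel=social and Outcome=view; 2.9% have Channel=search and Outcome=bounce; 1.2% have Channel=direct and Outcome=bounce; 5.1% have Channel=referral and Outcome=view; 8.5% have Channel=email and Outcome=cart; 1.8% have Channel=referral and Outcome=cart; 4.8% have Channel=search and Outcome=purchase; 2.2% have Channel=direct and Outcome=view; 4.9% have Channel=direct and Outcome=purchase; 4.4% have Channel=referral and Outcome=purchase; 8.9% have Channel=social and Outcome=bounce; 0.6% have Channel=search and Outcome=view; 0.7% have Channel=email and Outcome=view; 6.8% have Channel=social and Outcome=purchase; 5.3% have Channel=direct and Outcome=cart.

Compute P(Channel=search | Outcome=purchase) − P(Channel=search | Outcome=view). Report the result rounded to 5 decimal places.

P(Outcome=purchase) = 0.060 + 0.048 + 0.068 + 0.049 + 0.044 = 0.269; P(Channel=search | Outcome=purchase) = 0.048/0.269 = 0.178439.
P(Outcome=view) = 0.007 + 0.006 + 0.091 + 0.022 + 0.051 = 0.177; P(Channel=search | Outcome=view) = 0.006/0.177 = 0.033898.
Difference = 0.14454.

0.14454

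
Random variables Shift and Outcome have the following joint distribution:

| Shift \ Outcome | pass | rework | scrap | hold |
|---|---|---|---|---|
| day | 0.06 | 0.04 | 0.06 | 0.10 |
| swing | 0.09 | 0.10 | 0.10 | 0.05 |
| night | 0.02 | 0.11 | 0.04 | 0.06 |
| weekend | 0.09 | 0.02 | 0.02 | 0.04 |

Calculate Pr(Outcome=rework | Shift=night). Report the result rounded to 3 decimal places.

P(Shift=night) = 0.02 + 0.11 + 0.04 + 0.06 = 0.23.
P(Outcome=rework | Shift=night) = 0.11/0.23 = 0.478.

0.478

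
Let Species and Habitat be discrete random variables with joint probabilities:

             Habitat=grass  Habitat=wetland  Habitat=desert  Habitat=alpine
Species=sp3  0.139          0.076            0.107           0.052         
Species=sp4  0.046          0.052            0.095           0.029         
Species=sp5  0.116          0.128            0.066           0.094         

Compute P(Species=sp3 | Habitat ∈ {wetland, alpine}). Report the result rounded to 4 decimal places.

0.2970

P(Habitat=wetland) = 0.076 + 0.052 + 0.128 = 0.256.
P(Habitat=alpine) = 0.052 + 0.029 + 0.094 = 0.175.
P(Habitat ∈ {wetland, alpine}) = 0.256 + 0.175 = 0.431; P(Species=sp3, Habitat ∈ {wetland, alpine}) = 0.076 + 0.052 = 0.128.
P(Species=sp3 | Habitat ∈ {wetland, alpine}) = 0.128/0.431 = 0.2970.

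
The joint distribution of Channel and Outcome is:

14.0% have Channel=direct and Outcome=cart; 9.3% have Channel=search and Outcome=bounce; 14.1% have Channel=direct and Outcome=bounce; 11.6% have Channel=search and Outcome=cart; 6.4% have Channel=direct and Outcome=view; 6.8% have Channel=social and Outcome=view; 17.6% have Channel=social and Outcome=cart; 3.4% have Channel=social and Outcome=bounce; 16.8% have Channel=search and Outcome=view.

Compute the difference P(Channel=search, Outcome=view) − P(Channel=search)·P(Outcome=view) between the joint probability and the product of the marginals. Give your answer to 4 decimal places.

0.0549

P(Channel=search) = 0.093 + 0.168 + 0.116 = 0.377.
P(Outcome=view) = 0.168 + 0.068 + 0.064 = 0.300.
P(Channel=search, Outcome=view) − P(Channel=search)P(Outcome=view) = 0.168 − 0.377×0.300 = 0.0549.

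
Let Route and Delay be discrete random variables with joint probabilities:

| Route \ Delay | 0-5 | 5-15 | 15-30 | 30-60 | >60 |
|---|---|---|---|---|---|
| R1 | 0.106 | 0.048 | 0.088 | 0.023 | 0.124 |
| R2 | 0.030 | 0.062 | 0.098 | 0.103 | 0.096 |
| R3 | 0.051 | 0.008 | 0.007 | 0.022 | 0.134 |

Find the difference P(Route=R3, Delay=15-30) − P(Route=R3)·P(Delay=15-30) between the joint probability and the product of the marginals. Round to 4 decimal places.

P(Route=R3) = 0.051 + 0.008 + 0.007 + 0.022 + 0.134 = 0.222.
P(Delay=15-30) = 0.088 + 0.098 + 0.007 = 0.193.
P(Route=R3, Delay=15-30) − P(Route=R3)P(Delay=15-30) = 0.007 − 0.222×0.193 = -0.0358.

-0.0358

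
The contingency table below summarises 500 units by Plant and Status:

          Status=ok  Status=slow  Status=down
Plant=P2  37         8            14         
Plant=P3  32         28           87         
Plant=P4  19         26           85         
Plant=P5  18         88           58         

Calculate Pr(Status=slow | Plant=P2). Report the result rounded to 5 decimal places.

0.13559

Total with Plant=P2: 37 + 8 + 14 = 59.
P(Status=slow | Plant=P2) = 8/59 = 0.13559.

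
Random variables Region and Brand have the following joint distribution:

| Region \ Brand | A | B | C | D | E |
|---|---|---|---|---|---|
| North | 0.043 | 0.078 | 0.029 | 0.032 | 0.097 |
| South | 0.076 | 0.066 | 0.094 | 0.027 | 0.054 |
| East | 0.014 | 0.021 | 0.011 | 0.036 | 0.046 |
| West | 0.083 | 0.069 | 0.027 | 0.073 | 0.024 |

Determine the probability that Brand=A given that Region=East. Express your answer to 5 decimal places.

P(Region=East) = 0.014 + 0.021 + 0.011 + 0.036 + 0.046 = 0.128.
P(Brand=A | Region=East) = 0.014/0.128 = 0.10938.

0.10938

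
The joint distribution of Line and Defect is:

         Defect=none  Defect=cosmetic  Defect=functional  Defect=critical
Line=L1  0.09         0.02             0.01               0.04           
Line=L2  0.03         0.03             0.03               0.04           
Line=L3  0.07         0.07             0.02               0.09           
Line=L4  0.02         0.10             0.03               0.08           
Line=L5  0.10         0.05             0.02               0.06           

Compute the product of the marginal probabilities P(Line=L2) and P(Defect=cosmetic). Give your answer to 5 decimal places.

P(Line=L2) = 0.03 + 0.03 + 0.03 + 0.04 = 0.13.
P(Defect=cosmetic) = 0.02 + 0.03 + 0.07 + 0.10 + 0.05 = 0.27.
Product: 0.13 × 0.27 = 0.03510.

0.03510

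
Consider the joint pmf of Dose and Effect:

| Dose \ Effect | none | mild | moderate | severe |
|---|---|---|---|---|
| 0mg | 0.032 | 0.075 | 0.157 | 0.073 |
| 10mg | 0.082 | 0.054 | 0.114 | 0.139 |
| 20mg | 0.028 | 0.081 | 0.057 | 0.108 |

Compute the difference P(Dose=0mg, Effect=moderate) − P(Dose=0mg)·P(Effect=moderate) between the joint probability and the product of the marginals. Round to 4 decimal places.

P(Dose=0mg) = 0.032 + 0.075 + 0.157 + 0.073 = 0.337.
P(Effect=moderate) = 0.157 + 0.114 + 0.057 = 0.328.
P(Dose=0mg, Effect=moderate) − P(Dose=0mg)P(Effect=moderate) = 0.157 − 0.337×0.328 = 0.0465.

0.0465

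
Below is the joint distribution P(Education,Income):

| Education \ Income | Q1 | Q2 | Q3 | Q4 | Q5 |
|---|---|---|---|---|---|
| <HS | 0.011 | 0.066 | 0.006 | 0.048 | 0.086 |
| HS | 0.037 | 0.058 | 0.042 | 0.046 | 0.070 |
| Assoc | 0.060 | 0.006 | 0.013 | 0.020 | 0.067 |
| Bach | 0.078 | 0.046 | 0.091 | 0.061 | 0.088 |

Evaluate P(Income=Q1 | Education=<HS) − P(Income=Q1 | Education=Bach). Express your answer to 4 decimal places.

P(Education=<HS) = 0.011 + 0.066 + 0.006 + 0.048 + 0.086 = 0.217; P(Income=Q1 | Education=<HS) = 0.011/0.217 = 0.05069.
P(Education=Bach) = 0.078 + 0.046 + 0.091 + 0.061 + 0.088 = 0.364; P(Income=Q1 | Education=Bach) = 0.078/0.364 = 0.21429.
Difference = -0.1636.

-0.1636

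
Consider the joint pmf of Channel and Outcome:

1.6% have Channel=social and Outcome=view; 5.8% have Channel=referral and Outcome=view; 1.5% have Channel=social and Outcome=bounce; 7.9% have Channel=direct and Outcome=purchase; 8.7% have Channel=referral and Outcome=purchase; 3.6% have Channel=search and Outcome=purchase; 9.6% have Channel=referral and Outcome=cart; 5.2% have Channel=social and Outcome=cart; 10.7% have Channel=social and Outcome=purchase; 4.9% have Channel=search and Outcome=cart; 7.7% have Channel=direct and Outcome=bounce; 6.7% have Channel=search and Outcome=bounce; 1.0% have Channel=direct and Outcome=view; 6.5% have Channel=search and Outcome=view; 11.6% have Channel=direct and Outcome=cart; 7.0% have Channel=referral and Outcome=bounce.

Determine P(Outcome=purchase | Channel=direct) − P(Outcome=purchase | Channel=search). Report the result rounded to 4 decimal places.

0.1142

P(Channel=direct) = 0.077 + 0.010 + 0.116 + 0.079 = 0.282; P(Outcome=purchase | Channel=direct) = 0.079/0.282 = 0.28014.
P(Channel=search) = 0.067 + 0.065 + 0.049 + 0.036 = 0.217; P(Outcome=purchase | Channel=search) = 0.036/0.217 = 0.16590.
Difference = 0.1142.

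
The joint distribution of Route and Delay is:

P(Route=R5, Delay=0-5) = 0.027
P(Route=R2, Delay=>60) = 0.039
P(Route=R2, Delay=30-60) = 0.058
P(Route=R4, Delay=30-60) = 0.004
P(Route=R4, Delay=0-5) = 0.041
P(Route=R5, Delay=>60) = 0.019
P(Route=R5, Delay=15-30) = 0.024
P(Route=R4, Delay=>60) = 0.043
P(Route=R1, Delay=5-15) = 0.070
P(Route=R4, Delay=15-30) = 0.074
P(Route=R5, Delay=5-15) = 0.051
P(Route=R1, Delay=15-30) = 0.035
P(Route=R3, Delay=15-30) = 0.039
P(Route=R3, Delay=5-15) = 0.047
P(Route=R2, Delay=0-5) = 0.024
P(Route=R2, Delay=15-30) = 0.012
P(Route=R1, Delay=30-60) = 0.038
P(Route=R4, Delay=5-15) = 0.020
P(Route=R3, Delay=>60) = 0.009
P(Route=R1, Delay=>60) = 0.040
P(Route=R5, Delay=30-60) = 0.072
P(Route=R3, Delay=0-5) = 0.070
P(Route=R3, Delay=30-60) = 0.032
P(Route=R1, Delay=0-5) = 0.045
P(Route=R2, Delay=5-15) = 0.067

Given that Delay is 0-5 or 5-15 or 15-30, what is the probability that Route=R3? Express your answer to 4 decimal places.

0.2415

P(Delay=0-5) = 0.045 + 0.024 + 0.070 + 0.041 + 0.027 = 0.207.
P(Delay=5-15) = 0.070 + 0.067 + 0.047 + 0.020 + 0.051 = 0.255.
P(Delay=15-30) = 0.035 + 0.012 + 0.039 + 0.074 + 0.024 = 0.184.
P(Delay ∈ {0-5, 5-15, 15-30}) = 0.207 + 0.255 + 0.184 = 0.646; P(Route=R3, Delay ∈ {0-5, 5-15, 15-30}) = 0.070 + 0.047 + 0.039 = 0.156.
P(Route=R3 | Delay ∈ {0-5, 5-15, 15-30}) = 0.156/0.646 = 0.2415.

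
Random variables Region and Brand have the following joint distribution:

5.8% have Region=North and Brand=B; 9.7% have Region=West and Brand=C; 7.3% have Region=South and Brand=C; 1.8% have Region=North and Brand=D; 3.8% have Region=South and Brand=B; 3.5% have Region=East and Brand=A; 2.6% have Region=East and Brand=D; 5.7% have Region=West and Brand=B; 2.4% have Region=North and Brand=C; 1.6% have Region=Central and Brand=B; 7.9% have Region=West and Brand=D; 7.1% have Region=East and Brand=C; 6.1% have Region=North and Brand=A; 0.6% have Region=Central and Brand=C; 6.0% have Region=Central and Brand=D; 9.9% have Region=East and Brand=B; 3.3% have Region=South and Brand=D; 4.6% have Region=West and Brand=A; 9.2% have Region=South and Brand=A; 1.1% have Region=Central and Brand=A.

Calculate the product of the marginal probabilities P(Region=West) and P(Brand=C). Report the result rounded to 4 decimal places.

0.0756

P(Region=West) = 0.046 + 0.057 + 0.097 + 0.079 = 0.279.
P(Brand=C) = 0.024 + 0.073 + 0.071 + 0.097 + 0.006 = 0.271.
Product: 0.279 × 0.271 = 0.0756.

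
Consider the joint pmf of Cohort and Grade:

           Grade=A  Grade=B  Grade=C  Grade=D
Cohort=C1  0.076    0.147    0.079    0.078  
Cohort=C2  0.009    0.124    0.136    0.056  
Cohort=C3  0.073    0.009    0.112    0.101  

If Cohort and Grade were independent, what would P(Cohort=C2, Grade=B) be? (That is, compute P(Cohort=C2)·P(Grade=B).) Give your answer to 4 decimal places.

0.0910

P(Cohort=C2) = 0.009 + 0.124 + 0.136 + 0.056 = 0.325.
P(Grade=B) = 0.147 + 0.124 + 0.009 = 0.280.
Product: 0.325 × 0.280 = 0.0910.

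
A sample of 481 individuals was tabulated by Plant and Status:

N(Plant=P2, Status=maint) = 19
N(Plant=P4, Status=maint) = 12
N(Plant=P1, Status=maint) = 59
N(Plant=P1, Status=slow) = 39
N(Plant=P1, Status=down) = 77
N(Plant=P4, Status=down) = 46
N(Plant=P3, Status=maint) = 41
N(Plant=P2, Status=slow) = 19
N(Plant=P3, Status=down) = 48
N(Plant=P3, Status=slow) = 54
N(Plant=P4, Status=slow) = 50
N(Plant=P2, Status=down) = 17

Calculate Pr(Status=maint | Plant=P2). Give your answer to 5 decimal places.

Total with Plant=P2: 19 + 17 + 19 = 55.
P(Status=maint | Plant=P2) = 19/55 = 0.34545.

0.34545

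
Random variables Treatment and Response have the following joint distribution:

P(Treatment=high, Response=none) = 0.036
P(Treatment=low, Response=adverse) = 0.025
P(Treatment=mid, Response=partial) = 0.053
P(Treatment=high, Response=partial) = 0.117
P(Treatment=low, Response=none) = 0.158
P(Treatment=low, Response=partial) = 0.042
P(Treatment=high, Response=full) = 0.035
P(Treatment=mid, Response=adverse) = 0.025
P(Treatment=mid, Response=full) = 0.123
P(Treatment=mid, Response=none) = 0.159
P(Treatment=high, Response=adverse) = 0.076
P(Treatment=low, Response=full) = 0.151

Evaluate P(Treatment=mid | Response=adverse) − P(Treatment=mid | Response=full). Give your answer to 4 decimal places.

-0.1996

P(Response=adverse) = 0.025 + 0.025 + 0.076 = 0.126; P(Treatment=mid | Response=adverse) = 0.025/0.126 = 0.19841.
P(Response=full) = 0.151 + 0.123 + 0.035 = 0.309; P(Treatment=mid | Response=full) = 0.123/0.309 = 0.39806.
Difference = -0.1996.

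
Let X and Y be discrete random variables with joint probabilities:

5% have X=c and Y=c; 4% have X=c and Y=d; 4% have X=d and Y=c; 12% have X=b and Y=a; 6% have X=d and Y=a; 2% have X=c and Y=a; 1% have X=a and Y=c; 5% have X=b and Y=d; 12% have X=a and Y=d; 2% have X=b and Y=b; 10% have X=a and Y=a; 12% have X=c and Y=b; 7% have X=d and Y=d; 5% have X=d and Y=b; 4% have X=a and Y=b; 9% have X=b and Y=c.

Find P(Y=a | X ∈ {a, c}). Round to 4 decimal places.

P(X=a) = 0.10 + 0.04 + 0.01 + 0.12 = 0.27.
P(X=c) = 0.02 + 0.12 + 0.05 + 0.04 = 0.23.
P(X ∈ {a, c}) = 0.27 + 0.23 = 0.50; P(Y=a, X ∈ {a, c}) = 0.10 + 0.02 = 0.12.
P(Y=a | X ∈ {a, c}) = 0.12/0.50 = 0.2400.

0.2400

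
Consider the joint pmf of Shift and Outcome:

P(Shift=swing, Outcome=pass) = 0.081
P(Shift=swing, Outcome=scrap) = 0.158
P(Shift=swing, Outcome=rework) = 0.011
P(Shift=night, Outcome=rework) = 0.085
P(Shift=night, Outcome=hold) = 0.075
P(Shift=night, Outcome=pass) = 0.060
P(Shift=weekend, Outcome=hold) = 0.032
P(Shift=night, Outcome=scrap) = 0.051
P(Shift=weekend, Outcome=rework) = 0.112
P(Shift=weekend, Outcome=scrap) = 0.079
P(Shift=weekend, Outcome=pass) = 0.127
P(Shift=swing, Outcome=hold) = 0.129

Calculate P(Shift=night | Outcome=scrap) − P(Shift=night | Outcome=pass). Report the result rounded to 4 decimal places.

P(Outcome=scrap) = 0.158 + 0.051 + 0.079 = 0.288; P(Shift=night | Outcome=scrap) = 0.051/0.288 = 0.17708.
P(Outcome=pass) = 0.081 + 0.060 + 0.127 = 0.268; P(Shift=night | Outcome=pass) = 0.060/0.268 = 0.22388.
Difference = -0.0468.

-0.0468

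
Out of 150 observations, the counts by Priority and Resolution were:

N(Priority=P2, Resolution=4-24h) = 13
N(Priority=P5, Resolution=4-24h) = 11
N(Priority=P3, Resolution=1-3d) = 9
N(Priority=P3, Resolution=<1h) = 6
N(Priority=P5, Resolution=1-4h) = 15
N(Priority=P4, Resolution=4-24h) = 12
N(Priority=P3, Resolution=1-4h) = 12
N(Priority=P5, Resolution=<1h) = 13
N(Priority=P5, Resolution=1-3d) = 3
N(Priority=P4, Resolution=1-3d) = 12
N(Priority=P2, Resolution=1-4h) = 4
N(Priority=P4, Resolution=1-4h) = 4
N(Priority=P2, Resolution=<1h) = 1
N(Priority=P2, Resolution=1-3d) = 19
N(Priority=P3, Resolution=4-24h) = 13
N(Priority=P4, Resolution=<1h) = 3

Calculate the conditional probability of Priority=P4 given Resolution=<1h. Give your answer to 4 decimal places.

0.1304

Total with Resolution=<1h: 1 + 6 + 3 + 13 = 23.
P(Priority=P4 | Resolution=<1h) = 3/23 = 0.1304.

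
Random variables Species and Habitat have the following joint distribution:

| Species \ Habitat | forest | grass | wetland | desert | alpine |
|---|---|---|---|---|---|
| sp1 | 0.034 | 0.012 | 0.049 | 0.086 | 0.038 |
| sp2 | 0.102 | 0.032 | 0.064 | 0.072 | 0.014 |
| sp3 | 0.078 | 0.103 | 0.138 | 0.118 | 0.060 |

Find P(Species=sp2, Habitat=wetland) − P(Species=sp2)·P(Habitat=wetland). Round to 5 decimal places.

-0.00728

P(Species=sp2) = 0.102 + 0.032 + 0.064 + 0.072 + 0.014 = 0.284.
P(Habitat=wetland) = 0.049 + 0.064 + 0.138 = 0.251.
P(Species=sp2, Habitat=wetland) − P(Species=sp2)P(Habitat=wetland) = 0.064 − 0.284×0.251 = -0.00728.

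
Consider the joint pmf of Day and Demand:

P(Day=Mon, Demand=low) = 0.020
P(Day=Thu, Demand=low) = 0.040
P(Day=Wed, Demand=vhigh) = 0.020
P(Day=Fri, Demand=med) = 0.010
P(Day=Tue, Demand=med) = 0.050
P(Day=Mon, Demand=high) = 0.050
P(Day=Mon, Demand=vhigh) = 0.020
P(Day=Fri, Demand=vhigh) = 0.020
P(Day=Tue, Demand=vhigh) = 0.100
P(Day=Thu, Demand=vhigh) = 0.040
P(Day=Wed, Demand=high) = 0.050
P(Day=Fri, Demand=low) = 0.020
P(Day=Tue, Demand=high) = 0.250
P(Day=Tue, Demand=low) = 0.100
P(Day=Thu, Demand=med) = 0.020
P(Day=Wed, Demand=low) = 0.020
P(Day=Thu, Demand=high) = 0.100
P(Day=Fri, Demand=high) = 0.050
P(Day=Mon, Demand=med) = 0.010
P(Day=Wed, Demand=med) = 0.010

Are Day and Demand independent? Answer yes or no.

Every cell satisfies P(Day,Demand) = P(Day)·P(Demand). For instance P(Day=Wed) = 0.100, P(Demand=vhigh) = 0.200, and 0.100×0.200 = 0.020 matches the joint entry. So Day and Demand are independent.

yes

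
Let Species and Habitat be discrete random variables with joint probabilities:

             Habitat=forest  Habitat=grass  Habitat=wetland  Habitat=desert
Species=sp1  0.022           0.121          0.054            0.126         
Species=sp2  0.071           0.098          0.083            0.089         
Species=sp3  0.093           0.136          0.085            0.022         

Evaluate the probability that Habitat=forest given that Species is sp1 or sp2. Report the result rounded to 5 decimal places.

0.14006

P(Species=sp1) = 0.022 + 0.121 + 0.054 + 0.126 = 0.323.
P(Species=sp2) = 0.071 + 0.098 + 0.083 + 0.089 = 0.341.
P(Species ∈ {sp1, sp2}) = 0.323 + 0.341 = 0.664; P(Habitat=forest, Species ∈ {sp1, sp2}) = 0.022 + 0.071 = 0.093.
P(Habitat=forest | Species ∈ {sp1, sp2}) = 0.093/0.664 = 0.14006.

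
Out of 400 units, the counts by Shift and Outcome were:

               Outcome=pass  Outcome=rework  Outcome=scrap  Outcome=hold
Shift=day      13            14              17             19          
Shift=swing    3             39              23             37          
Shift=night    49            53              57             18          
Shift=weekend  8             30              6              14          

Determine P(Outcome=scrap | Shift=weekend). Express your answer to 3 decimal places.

0.103

Total with Shift=weekend: 8 + 30 + 6 + 14 = 58.
P(Outcome=scrap | Shift=weekend) = 6/58 = 0.103.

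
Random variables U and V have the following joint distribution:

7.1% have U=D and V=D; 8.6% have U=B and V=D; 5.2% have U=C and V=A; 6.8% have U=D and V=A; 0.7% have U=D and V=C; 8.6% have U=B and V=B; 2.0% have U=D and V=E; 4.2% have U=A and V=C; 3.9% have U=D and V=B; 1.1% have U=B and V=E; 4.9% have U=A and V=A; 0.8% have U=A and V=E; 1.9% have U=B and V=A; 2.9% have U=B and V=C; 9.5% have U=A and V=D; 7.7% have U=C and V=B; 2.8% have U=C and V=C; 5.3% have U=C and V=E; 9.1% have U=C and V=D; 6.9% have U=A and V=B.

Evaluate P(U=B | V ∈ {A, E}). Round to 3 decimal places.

0.107

P(V=A) = 0.049 + 0.019 + 0.052 + 0.068 = 0.188.
P(V=E) = 0.008 + 0.011 + 0.053 + 0.020 = 0.092.
P(V ∈ {A, E}) = 0.188 + 0.092 = 0.280; P(U=B, V ∈ {A, E}) = 0.019 + 0.011 = 0.030.
P(U=B | V ∈ {A, E}) = 0.030/0.280 = 0.107.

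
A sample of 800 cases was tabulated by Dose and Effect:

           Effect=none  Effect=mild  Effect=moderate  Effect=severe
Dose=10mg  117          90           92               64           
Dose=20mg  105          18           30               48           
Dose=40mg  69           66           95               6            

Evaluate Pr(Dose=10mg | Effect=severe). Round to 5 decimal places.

Total with Effect=severe: 64 + 48 + 6 = 118.
P(Dose=10mg | Effect=severe) = 64/118 = 0.54237.

0.54237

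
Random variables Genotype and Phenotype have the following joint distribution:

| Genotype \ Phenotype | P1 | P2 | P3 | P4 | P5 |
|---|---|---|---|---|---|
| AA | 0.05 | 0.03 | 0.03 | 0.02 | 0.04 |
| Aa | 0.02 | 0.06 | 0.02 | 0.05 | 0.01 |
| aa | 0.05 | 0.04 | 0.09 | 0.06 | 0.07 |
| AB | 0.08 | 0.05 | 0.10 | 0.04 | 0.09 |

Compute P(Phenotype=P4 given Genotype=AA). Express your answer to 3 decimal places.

P(Genotype=AA) = 0.05 + 0.03 + 0.03 + 0.02 + 0.04 = 0.17.
P(Phenotype=P4 | Genotype=AA) = 0.02/0.17 = 0.118.

0.118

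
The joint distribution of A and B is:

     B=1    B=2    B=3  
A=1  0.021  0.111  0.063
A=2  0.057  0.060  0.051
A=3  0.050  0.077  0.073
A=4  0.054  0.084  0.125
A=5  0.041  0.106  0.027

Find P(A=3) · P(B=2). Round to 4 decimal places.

0.0876

P(A=3) = 0.050 + 0.077 + 0.073 = 0.200.
P(B=2) = 0.111 + 0.060 + 0.077 + 0.084 + 0.106 = 0.438.
Product: 0.200 × 0.438 = 0.0876.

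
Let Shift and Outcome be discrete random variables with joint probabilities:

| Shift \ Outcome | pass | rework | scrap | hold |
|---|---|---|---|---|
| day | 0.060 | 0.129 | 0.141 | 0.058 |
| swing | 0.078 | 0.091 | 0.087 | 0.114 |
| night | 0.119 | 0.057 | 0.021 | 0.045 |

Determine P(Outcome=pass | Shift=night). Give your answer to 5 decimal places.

0.49174

P(Shift=night) = 0.119 + 0.057 + 0.021 + 0.045 = 0.242.
P(Outcome=pass | Shift=night) = 0.119/0.242 = 0.49174.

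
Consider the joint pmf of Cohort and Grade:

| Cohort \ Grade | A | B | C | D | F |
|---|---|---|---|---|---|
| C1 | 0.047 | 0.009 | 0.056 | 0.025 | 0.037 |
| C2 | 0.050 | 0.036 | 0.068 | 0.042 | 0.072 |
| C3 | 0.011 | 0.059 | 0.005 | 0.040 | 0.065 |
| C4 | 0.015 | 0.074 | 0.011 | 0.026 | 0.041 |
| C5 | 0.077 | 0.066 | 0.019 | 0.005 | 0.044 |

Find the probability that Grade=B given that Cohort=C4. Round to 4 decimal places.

P(Cohort=C4) = 0.015 + 0.074 + 0.011 + 0.026 + 0.041 = 0.167.
P(Grade=B | Cohort=C4) = 0.074/0.167 = 0.4431.

0.4431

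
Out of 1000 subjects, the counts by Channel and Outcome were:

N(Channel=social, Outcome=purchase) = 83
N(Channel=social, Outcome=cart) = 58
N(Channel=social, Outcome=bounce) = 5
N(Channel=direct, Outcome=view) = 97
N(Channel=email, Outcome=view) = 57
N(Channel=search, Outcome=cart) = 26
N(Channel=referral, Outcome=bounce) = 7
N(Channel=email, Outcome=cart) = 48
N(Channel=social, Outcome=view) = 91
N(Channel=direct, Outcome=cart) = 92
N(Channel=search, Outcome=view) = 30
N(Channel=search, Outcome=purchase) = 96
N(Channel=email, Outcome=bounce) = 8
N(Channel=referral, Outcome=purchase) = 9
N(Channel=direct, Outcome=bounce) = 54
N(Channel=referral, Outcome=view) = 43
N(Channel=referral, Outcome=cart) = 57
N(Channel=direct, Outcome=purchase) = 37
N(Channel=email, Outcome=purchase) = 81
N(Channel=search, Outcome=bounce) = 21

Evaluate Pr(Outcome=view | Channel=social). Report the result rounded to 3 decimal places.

Total with Channel=social: 5 + 91 + 58 + 83 = 237.
P(Outcome=view | Channel=social) = 91/237 = 0.384.

0.384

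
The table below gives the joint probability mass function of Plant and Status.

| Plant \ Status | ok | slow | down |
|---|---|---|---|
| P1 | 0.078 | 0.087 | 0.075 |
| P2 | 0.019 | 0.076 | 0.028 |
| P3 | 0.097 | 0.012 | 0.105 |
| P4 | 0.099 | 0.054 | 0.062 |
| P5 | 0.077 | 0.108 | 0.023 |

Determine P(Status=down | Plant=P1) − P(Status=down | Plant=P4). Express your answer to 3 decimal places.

P(Plant=P1) = 0.078 + 0.087 + 0.075 = 0.240; P(Status=down | Plant=P1) = 0.075/0.240 = 0.3125.
P(Plant=P4) = 0.099 + 0.054 + 0.062 = 0.215; P(Status=down | Plant=P4) = 0.062/0.215 = 0.2884.
Difference = 0.024.

0.024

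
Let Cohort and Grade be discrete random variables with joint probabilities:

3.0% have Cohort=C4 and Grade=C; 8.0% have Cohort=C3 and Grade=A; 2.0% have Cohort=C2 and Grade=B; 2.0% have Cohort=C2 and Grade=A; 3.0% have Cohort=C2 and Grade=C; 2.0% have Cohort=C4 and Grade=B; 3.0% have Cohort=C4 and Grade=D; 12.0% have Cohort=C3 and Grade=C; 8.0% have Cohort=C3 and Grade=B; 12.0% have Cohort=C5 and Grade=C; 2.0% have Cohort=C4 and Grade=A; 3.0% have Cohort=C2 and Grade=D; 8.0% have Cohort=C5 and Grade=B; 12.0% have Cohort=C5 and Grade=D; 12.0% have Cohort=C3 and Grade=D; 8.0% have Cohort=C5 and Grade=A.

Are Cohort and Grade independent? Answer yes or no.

yes

Every cell satisfies P(Cohort,Grade) = P(Cohort)·P(Grade). For instance P(Cohort=C4) = 0.100, P(Grade=D) = 0.300, and 0.100×0.300 = 0.030 matches the joint entry. So Cohort and Grade are independent.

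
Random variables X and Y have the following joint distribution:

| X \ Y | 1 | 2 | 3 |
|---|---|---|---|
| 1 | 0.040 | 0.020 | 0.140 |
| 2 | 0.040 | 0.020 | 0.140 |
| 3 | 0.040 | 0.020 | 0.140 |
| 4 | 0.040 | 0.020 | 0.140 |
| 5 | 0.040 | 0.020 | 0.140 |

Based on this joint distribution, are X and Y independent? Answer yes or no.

Every cell satisfies P(X,Y) = P(X)·P(Y). For instance P(X=3) = 0.200, P(Y=1) = 0.200, and 0.200×0.200 = 0.040 matches the joint entry. So X and Y are independent.

yes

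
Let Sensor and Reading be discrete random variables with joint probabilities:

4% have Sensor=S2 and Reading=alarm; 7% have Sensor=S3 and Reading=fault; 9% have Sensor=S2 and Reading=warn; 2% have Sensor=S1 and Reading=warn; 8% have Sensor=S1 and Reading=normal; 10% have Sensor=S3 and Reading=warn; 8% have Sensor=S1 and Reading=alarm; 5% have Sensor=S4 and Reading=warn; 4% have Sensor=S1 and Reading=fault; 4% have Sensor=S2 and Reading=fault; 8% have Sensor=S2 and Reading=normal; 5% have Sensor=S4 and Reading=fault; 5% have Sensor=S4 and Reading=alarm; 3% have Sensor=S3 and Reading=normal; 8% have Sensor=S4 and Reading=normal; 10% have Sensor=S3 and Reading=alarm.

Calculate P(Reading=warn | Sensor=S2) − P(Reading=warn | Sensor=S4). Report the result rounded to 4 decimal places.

0.1426

P(Sensor=S2) = 0.08 + 0.09 + 0.04 + 0.04 = 0.25; P(Reading=warn | Sensor=S2) = 0.09/0.25 = 0.36000.
P(Sensor=S4) = 0.08 + 0.05 + 0.05 + 0.05 = 0.23; P(Reading=warn | Sensor=S4) = 0.05/0.23 = 0.21739.
Difference = 0.1426.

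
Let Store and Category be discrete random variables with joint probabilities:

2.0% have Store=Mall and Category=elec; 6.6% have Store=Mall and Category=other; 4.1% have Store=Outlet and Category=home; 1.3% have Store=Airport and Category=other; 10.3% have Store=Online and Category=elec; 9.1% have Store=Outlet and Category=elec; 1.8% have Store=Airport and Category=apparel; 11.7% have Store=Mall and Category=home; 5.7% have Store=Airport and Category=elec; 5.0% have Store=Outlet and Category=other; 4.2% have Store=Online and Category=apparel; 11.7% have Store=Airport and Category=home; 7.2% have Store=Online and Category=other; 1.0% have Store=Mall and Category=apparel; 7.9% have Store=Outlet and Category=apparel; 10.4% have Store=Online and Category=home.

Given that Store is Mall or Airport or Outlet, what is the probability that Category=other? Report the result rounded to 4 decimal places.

P(Store=Mall) = 0.010 + 0.020 + 0.117 + 0.066 = 0.213.
P(Store=Airport) = 0.018 + 0.057 + 0.117 + 0.013 = 0.205.
P(Store=Outlet) = 0.079 + 0.091 + 0.041 + 0.050 = 0.261.
P(Store ∈ {Mall, Airport, Outlet}) = 0.213 + 0.205 + 0.261 = 0.679; P(Category=other, Store ∈ {Mall, Airport, Outlet}) = 0.066 + 0.013 + 0.050 = 0.129.
P(Category=other | Store ∈ {Mall, Airport, Outlet}) = 0.129/0.679 = 0.1900.

0.1900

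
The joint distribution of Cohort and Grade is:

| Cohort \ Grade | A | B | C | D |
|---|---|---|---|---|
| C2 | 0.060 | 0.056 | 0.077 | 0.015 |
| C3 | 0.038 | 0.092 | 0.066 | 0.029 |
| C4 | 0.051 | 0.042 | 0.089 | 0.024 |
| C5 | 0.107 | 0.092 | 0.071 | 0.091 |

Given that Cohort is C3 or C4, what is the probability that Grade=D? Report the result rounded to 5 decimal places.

0.12297

P(Cohort=C3) = 0.038 + 0.092 + 0.066 + 0.029 = 0.225.
P(Cohort=C4) = 0.051 + 0.042 + 0.089 + 0.024 = 0.206.
P(Cohort ∈ {C3, C4}) = 0.225 + 0.206 = 0.431; P(Grade=D, Cohort ∈ {C3, C4}) = 0.029 + 0.024 = 0.053.
P(Grade=D | Cohort ∈ {C3, C4}) = 0.053/0.431 = 0.12297.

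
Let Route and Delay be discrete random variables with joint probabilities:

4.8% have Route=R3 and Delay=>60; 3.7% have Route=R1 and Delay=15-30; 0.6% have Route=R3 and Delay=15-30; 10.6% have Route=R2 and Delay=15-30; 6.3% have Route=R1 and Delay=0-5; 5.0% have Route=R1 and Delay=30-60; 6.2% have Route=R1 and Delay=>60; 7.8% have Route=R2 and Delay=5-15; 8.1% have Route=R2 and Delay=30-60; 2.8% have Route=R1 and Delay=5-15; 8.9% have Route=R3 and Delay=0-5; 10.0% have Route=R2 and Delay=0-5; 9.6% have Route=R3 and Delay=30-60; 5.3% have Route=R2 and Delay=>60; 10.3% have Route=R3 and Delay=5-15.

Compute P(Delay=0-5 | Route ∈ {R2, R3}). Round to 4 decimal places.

P(Route=R2) = 0.100 + 0.078 + 0.106 + 0.081 + 0.053 = 0.418.
P(Route=R3) = 0.089 + 0.103 + 0.006 + 0.096 + 0.048 = 0.342.
P(Route ∈ {R2, R3}) = 0.418 + 0.342 = 0.760; P(Delay=0-5, Route ∈ {R2, R3}) = 0.100 + 0.089 = 0.189.
P(Delay=0-5 | Route ∈ {R2, R3}) = 0.189/0.760 = 0.2487.

0.2487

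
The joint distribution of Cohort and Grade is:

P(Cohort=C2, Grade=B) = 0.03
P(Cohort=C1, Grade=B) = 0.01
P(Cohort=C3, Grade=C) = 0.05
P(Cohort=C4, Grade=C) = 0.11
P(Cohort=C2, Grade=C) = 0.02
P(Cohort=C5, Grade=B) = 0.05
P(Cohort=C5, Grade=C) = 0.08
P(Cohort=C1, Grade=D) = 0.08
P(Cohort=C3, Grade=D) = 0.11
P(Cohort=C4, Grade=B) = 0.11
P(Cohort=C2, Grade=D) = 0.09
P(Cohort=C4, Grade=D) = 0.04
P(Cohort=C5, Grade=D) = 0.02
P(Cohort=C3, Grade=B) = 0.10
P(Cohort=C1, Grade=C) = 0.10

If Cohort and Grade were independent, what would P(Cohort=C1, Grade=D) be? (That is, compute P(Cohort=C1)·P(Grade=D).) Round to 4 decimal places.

0.0646

P(Cohort=C1) = 0.01 + 0.10 + 0.08 = 0.19.
P(Grade=D) = 0.08 + 0.09 + 0.11 + 0.04 + 0.02 = 0.34.
Product: 0.19 × 0.34 = 0.0646.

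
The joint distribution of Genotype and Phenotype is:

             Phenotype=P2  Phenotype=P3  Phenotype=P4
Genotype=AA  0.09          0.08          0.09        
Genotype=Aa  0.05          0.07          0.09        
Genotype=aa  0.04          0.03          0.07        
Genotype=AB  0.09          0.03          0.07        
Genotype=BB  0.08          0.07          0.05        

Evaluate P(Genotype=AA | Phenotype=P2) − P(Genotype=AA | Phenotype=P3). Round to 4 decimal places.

-0.0286

P(Phenotype=P2) = 0.09 + 0.05 + 0.04 + 0.09 + 0.08 = 0.35; P(Genotype=AA | Phenotype=P2) = 0.09/0.35 = 0.25714.
P(Phenotype=P3) = 0.08 + 0.07 + 0.03 + 0.03 + 0.07 = 0.28; P(Genotype=AA | Phenotype=P3) = 0.08/0.28 = 0.28571.
Difference = -0.0286.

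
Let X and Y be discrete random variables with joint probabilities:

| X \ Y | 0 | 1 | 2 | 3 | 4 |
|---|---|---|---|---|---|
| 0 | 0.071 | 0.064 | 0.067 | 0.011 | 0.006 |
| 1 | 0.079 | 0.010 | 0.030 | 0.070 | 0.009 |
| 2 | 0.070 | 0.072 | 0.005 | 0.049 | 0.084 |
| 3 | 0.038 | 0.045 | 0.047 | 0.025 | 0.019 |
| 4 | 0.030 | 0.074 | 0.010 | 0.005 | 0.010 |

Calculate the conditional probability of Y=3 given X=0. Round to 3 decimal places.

0.050

P(X=0) = 0.071 + 0.064 + 0.067 + 0.011 + 0.006 = 0.219.
P(Y=3 | X=0) = 0.011/0.219 = 0.050.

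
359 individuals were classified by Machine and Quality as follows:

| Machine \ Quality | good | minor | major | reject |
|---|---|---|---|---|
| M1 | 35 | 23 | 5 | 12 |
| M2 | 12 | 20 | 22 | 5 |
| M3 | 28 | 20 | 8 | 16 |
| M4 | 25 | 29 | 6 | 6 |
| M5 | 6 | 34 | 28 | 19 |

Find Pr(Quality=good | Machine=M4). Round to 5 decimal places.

0.37879

Total with Machine=M4: 25 + 29 + 6 + 6 = 66.
P(Quality=good | Machine=M4) = 25/66 = 0.37879.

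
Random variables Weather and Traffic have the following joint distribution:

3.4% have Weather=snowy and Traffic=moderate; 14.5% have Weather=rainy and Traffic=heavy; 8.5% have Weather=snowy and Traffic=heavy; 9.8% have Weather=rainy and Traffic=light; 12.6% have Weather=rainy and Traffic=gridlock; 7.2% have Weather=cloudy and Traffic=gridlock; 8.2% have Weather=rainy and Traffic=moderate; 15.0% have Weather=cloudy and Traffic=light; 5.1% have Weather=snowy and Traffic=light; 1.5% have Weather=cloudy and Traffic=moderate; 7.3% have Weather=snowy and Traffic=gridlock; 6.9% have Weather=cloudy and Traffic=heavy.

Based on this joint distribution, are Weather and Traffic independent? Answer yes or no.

P(Weather=cloudy) = 0.306 and P(Traffic=light) = 0.299, so their product is 0.09149, but P(Weather=cloudy, Traffic=light) = 0.150. Since these differ, Weather and Traffic are not independent.

no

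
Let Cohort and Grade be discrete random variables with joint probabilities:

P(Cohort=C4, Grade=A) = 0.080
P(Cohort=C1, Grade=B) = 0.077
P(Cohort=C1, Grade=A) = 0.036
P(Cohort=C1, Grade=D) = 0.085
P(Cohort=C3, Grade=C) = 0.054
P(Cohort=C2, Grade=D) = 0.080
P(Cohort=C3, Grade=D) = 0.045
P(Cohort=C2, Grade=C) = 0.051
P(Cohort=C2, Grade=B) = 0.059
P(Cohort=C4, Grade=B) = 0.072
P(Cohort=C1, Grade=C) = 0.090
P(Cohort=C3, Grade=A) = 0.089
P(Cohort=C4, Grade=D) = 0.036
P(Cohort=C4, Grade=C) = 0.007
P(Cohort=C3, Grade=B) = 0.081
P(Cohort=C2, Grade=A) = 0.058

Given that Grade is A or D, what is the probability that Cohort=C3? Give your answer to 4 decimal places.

P(Grade=A) = 0.036 + 0.058 + 0.089 + 0.080 = 0.263.
P(Grade=D) = 0.085 + 0.080 + 0.045 + 0.036 = 0.246.
P(Grade ∈ {A, D}) = 0.263 + 0.246 = 0.509; P(Cohort=C3, Grade ∈ {A, D}) = 0.089 + 0.045 = 0.134.
P(Cohort=C3 | Grade ∈ {A, D}) = 0.134/0.509 = 0.2633.

0.2633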